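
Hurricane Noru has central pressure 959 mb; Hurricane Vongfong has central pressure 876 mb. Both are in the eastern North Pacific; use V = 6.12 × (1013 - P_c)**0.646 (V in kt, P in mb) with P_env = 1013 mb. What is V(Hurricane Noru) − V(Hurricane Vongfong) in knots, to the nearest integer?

Hurricane Noru: ΔP = 54; V ≈ 6.12 × 54^0.646 ≈ 80.52 kt.
Hurricane Vongfong: ΔP = 137; V ≈ 6.12 × 137^0.646 ≈ 146.92 kt.
Difference ≈ 80.52 − 146.92 = -66.40 → -66 kt.

-66 kt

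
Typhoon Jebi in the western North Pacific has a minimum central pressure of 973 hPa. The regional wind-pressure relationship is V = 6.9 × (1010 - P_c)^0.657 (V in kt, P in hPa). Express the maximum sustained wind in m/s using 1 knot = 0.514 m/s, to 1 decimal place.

38.0 m/s

ΔP = 1010 − 973 = 37 hPa.
V ≈ 6.9 × 37^0.657 = 6.9 × 10.723 ≈ 73.987 kt.
73.987 × 0.514 ≈ 38.03 m/s → 38.0 m/s.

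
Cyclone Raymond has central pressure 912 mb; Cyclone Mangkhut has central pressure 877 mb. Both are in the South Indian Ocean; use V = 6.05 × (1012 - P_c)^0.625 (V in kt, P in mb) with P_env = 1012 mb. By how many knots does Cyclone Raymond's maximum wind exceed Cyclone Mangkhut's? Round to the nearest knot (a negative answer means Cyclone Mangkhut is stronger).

-22 kt

Cyclone Raymond: ΔP = 100; V ≈ 6.05 × 100^0.625 ≈ 107.59 kt.
Cyclone Mangkhut: ΔP = 135; V ≈ 6.05 × 135^0.625 ≈ 129.78 kt.
Difference ≈ 107.59 − 129.78 = -22.19 → -22 kt.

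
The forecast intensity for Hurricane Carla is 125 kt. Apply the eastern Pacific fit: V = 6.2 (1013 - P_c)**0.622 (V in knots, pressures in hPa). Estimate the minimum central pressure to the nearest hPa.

ΔP = (V / 6.2)^(1/0.622) = (125/6.2)^1.608.
125/6.2 = 20.161; 20.161^1.608 ≈ 125.11 hPa.
P_c = 1013 − 125.11 = 887.89 ≈ 888 hPa.

888 hPa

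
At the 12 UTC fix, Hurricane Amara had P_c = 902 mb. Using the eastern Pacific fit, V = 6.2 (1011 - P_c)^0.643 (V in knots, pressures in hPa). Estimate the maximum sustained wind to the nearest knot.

ΔP = 1011 − 902 = 109 mb.
109^0.643 ≈ 20.420.
V ≈ 6.2 × 20.420 ≈ 126.6 kt.

127 kt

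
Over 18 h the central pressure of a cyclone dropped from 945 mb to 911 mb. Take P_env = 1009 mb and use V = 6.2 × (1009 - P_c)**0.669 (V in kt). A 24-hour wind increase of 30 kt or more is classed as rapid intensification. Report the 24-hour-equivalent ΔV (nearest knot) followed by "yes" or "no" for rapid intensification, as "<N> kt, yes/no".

44 kt, yes

V₁: ΔP = 64, V ≈ 6.2 × 64^0.669 ≈ 100.17 kt.
V₂: ΔP = 98, V ≈ 6.2 × 98^0.669 ≈ 133.21 kt.
ΔV over 18 h = 33.04 kt → 24 h equivalent = 33.04 × 24/18 ≈ 44.05 kt.
44 kt ≥ 30 kt ⇒ rapid intensification.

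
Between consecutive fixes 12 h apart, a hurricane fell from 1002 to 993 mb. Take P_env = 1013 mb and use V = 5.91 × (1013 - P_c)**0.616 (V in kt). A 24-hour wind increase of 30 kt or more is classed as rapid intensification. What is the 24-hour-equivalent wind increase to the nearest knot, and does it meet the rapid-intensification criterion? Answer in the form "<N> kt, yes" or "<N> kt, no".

23 kt, no

V₁: ΔP = 11, V ≈ 5.91 × 11^0.616 ≈ 25.89 kt.
V₂: ΔP = 20, V ≈ 5.91 × 20^0.616 ≈ 37.41 kt.
ΔV over 12 h = 11.52 kt → 24 h equivalent = 11.52 × 24/12 ≈ 23.04 kt.
23 kt < 30 kt ⇒ not rapid intensification.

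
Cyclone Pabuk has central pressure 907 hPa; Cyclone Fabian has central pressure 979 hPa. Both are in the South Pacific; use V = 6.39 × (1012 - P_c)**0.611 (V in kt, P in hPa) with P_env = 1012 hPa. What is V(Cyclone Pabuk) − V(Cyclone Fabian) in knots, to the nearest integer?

56 kt

Cyclone Pabuk: ΔP = 105; V ≈ 6.39 × 105^0.611 ≈ 109.76 kt.
Cyclone Fabian: ΔP = 33; V ≈ 6.39 × 33^0.611 ≈ 54.11 kt.
Difference ≈ 109.76 − 54.11 = 55.65 → 56 kt.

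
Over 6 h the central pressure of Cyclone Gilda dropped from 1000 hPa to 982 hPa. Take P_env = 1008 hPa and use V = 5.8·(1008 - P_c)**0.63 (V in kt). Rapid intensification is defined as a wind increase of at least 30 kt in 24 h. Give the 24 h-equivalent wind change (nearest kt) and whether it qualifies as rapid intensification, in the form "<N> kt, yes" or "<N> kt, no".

95 kt, yes

V₁: ΔP = 8, V ≈ 5.8 × 8^0.63 ≈ 21.50 kt.
V₂: ΔP = 26, V ≈ 5.8 × 26^0.63 ≈ 45.17 kt.
ΔV over 6 h = 23.67 kt → 24 h equivalent = 23.67 × 24/6 ≈ 94.68 kt.
95 kt ≥ 30 kt ⇒ rapid intensification.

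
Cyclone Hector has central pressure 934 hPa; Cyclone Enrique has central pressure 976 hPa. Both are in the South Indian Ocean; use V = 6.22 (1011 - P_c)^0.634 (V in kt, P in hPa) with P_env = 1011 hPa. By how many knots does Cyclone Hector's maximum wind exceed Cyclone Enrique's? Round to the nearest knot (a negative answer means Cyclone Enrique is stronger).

Cyclone Hector: ΔP = 77; V ≈ 6.22 × 77^0.634 ≈ 97.68 kt.
Cyclone Enrique: ΔP = 35; V ≈ 6.22 × 35^0.634 ≈ 59.26 kt.
Difference ≈ 97.68 − 59.26 = 38.42 → 38 kt.

38 kt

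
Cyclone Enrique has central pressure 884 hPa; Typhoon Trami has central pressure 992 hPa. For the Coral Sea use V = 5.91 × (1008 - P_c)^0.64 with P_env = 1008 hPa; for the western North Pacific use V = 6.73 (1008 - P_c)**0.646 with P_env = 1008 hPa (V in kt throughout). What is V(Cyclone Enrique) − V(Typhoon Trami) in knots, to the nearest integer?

89 kt

Cyclone Enrique: ΔP = 124; V ≈ 5.91 × 124^0.64 ≈ 129.23 kt.
Typhoon Trami: ΔP = 16; V ≈ 6.73 × 16^0.646 ≈ 40.35 kt.
Difference ≈ 129.23 − 40.35 = 88.88 → 89 kt.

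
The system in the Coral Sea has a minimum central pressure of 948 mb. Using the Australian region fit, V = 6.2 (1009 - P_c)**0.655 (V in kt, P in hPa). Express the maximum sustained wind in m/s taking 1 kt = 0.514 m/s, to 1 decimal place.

ΔP = 1009 − 948 = 61 mb.
V ≈ 6.2 × 61^0.655 = 6.2 × 14.770 ≈ 91.576 kt.
91.576 × 0.514 ≈ 47.07 m/s → 47.1 m/s.

47.1 m/s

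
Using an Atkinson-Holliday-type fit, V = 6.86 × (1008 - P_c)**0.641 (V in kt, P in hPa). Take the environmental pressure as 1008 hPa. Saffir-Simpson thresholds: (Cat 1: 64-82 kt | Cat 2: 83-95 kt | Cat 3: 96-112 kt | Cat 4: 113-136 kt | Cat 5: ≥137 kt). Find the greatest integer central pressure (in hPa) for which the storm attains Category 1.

Category 1 begins at V = 64 kt.
Required ΔP = (64/6.86)^(1/0.641) = 9.329^1.560 ≈ 32.59 hPa.
P_c ≤ 1008 − 32.59 = 975.41, so the highest integer P_c is 975 hPa.

975 hPa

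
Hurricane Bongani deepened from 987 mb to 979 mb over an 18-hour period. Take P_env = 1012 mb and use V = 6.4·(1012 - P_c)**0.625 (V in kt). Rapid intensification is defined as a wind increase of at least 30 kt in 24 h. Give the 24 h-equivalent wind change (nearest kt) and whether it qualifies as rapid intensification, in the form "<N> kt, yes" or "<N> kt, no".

V₁: ΔP = 25, V ≈ 6.4 × 25^0.625 ≈ 47.85 kt.
V₂: ΔP = 33, V ≈ 6.4 × 33^0.625 ≈ 56.92 kt.
ΔV over 18 h = 9.07 kt → 24 h equivalent = 9.07 × 24/18 ≈ 12.09 kt.
12 kt < 30 kt ⇒ not rapid intensification.

12 kt, no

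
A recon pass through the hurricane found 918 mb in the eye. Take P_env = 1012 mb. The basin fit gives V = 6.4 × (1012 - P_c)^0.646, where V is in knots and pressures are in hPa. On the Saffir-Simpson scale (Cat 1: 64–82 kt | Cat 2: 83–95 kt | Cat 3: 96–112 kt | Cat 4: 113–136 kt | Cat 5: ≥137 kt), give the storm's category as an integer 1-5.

ΔP = 1012 − 918 = 94 mb.
V ≈ 6.4 × 94^0.646 = 6.4 × 18.82 ≈ 120 kt.
120 kt falls in the Category 4 band.

4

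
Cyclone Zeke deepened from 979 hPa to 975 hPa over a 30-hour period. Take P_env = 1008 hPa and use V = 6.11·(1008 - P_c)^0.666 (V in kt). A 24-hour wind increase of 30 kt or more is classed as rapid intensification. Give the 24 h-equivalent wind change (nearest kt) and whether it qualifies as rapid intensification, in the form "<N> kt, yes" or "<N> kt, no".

4 kt, no

V₁: ΔP = 29, V ≈ 6.11 × 29^0.666 ≈ 57.54 kt.
V₂: ΔP = 33, V ≈ 6.11 × 33^0.666 ≈ 62.72 kt.
ΔV over 30 h = 5.18 kt → 24 h equivalent = 5.18 × 24/30 ≈ 4.14 kt.
4 kt < 30 kt ⇒ not rapid intensification.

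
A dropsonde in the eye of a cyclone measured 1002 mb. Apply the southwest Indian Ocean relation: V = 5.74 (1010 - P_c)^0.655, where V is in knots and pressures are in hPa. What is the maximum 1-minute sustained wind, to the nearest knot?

22 kt

ΔP = 1010 − 1002 = 8 mb.
8^0.655 ≈ 3.904.
V ≈ 5.74 × 3.904 ≈ 22.4 kt.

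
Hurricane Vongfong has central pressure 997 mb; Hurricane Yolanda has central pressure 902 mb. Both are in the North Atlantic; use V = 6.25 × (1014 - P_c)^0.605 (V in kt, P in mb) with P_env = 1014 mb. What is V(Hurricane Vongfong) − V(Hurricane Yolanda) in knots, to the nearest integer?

-74 kt

Hurricane Vongfong: ΔP = 17; V ≈ 6.25 × 17^0.605 ≈ 34.70 kt.
Hurricane Yolanda: ΔP = 112; V ≈ 6.25 × 112^0.605 ≈ 108.56 kt.
Difference ≈ 34.70 − 108.56 = -73.86 → -74 kt.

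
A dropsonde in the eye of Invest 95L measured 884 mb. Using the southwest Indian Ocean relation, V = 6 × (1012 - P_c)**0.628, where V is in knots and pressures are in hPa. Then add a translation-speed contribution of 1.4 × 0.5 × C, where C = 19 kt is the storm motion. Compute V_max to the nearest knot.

140 kt

ΔP = 1012 − 884 = 128 mb.
128^0.628 ≈ 21.054.
V ≈ 6 × 21.054 ≈ 126.3 kt.
Translation term: 1.4 × 0.5 × 19 = 13.3 kt.
Corrected V ≈ 139.6 kt → 140 kt.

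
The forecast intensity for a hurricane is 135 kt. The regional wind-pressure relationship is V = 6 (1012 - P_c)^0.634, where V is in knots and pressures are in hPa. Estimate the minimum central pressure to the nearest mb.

876 mb

ΔP = (V / 6)^(1/0.634) = (135/6)^1.577.
135/6 = 22.500; 22.500^1.577 ≈ 135.76 mb.
P_c = 1012 − 135.76 = 876.24 ≈ 876 mb.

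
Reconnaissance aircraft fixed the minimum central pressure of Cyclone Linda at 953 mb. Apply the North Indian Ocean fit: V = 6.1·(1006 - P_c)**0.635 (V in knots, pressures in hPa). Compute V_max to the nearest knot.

76 kt

ΔP = 1006 − 953 = 53 mb.
53^0.635 ≈ 12.443.
V ≈ 6.1 × 12.443 ≈ 75.9 kt.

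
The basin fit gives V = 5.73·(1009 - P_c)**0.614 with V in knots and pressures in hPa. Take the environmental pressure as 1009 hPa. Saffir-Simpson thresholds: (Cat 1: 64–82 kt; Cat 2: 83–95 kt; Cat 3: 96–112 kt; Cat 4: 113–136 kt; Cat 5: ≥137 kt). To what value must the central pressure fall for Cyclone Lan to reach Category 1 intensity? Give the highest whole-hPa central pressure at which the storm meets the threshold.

Category 1 begins at V = 64 kt.
Required ΔP = (64/5.73)^(1/0.614) = 11.169^1.629 ≈ 50.92 hPa.
P_c ≤ 1009 − 50.92 = 958.08, so the highest integer P_c is 958 hPa.

958 hPa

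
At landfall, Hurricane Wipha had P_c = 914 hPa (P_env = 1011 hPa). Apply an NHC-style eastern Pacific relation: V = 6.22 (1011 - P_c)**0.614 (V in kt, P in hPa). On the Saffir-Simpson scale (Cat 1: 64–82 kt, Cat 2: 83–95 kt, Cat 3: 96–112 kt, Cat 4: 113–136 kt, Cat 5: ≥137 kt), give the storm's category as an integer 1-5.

ΔP = 1011 − 914 = 97 hPa.
V ≈ 6.22 × 97^0.614 = 6.22 × 16.59 ≈ 103 kt.
103 kt falls in the Category 3 band.

3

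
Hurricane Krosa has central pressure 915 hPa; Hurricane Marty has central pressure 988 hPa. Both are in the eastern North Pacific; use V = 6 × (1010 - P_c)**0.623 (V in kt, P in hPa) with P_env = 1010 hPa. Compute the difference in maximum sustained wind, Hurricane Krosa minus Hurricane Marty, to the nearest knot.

Hurricane Krosa: ΔP = 95; V ≈ 6 × 95^0.623 ≈ 102.39 kt.
Hurricane Marty: ΔP = 22; V ≈ 6 × 22^0.623 ≈ 41.16 kt.
Difference ≈ 102.39 − 41.16 = 61.23 → 61 kt.

61 kt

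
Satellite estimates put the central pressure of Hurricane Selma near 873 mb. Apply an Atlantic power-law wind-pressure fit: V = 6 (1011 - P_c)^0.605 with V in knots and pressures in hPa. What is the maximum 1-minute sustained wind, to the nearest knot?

ΔP = 1011 − 873 = 138 mb.
138^0.605 ≈ 19.707.
V ≈ 6 × 19.707 ≈ 118.2 kt.

118 kt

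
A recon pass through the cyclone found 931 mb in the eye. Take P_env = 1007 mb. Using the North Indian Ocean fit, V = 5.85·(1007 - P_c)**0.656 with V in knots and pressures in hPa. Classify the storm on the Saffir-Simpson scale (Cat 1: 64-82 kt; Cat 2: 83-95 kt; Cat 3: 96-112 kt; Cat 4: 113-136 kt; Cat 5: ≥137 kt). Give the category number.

ΔP = 1007 − 931 = 76 mb.
V ≈ 5.85 × 76^0.656 = 5.85 × 17.13 ≈ 100 kt.
100 kt falls in the Category 3 band.

3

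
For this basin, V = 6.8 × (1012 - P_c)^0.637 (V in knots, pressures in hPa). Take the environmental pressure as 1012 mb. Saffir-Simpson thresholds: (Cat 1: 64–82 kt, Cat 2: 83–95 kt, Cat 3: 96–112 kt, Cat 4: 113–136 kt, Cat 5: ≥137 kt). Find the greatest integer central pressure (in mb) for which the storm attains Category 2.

Category 2 begins at V = 83 kt.
Required ΔP = (83/6.8)^(1/0.637) = 12.206^1.570 ≈ 50.79 mb.
P_c ≤ 1012 − 50.79 = 961.21, so the highest integer P_c is 961 mb.

961 mb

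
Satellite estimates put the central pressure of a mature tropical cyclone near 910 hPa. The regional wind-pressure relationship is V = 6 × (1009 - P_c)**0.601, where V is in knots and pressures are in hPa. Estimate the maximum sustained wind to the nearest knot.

95 kt

ΔP = 1009 − 910 = 99 hPa.
99^0.601 ≈ 15.826.
V ≈ 6 × 15.826 ≈ 95.0 kt.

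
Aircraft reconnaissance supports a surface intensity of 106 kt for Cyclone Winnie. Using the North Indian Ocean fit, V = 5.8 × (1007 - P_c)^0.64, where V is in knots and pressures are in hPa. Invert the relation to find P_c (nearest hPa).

913 hPa

ΔP = (V / 5.8)^(1/0.64) = (106/5.8)^1.562.
106/5.8 = 18.276; 18.276^1.562 ≈ 93.69 hPa.
P_c = 1007 − 93.69 = 913.31 ≈ 913 hPa.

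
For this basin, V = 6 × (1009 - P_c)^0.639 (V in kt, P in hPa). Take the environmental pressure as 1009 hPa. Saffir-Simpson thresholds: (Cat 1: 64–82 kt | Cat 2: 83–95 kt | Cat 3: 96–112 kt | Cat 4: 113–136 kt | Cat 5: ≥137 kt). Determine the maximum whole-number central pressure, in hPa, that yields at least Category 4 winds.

910 hPa

Category 4 begins at V = 113 kt.
Required ΔP = (113/6)^(1/0.639) = 18.833^1.565 ≈ 98.90 hPa.
P_c ≤ 1009 − 98.90 = 910.10, so the highest integer P_c is 910 hPa.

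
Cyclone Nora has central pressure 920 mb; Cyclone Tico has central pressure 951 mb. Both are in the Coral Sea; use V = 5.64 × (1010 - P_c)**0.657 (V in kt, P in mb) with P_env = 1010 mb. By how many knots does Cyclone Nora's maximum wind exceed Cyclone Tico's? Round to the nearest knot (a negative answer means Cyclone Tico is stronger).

26 kt

Cyclone Nora: ΔP = 90; V ≈ 5.64 × 90^0.657 ≈ 108.45 kt.
Cyclone Tico: ΔP = 59; V ≈ 5.64 × 59^0.657 ≈ 82.17 kt.
Difference ≈ 108.45 − 82.17 = 26.28 → 26 kt.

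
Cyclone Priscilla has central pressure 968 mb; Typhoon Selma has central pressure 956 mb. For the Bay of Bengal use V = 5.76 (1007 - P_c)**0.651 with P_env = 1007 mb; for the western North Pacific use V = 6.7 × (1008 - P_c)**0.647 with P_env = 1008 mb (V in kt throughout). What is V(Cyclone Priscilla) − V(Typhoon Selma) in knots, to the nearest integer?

Cyclone Priscilla: ΔP = 39; V ≈ 5.76 × 39^0.651 ≈ 62.55 kt.
Typhoon Selma: ΔP = 52; V ≈ 6.7 × 52^0.647 ≈ 86.36 kt.
Difference ≈ 62.55 − 86.36 = -23.81 → -24 kt.

-24 kt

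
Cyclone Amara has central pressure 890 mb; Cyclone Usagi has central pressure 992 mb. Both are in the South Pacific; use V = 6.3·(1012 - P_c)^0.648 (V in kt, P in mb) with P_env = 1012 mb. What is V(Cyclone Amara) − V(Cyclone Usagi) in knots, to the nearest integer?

98 kt

Cyclone Amara: ΔP = 122; V ≈ 6.3 × 122^0.648 ≈ 141.68 kt.
Cyclone Usagi: ΔP = 20; V ≈ 6.3 × 20^0.648 ≈ 43.89 kt.
Difference ≈ 141.68 − 43.89 = 97.79 → 98 kt.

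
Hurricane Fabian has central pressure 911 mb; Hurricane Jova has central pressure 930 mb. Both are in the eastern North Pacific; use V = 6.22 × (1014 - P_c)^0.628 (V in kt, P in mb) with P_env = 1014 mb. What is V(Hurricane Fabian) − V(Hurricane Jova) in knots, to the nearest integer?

Hurricane Fabian: ΔP = 103; V ≈ 6.22 × 103^0.628 ≈ 114.25 kt.
Hurricane Jova: ΔP = 84; V ≈ 6.22 × 84^0.628 ≈ 100.52 kt.
Difference ≈ 114.25 − 100.52 = 13.73 → 14 kt.

14 kt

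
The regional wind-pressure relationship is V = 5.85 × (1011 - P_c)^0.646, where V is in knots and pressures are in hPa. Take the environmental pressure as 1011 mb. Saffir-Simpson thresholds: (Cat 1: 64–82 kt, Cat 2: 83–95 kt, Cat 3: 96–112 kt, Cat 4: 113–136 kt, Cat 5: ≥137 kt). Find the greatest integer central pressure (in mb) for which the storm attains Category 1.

Category 1 begins at V = 64 kt.
Required ΔP = (64/5.85)^(1/0.646) = 10.940^1.548 ≈ 40.59 mb.
P_c ≤ 1011 − 40.59 = 970.41, so the highest integer P_c is 970 mb.

970 mb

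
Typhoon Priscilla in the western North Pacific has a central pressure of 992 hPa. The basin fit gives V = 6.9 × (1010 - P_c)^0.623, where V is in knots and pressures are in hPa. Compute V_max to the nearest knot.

42 kt

ΔP = 1010 − 992 = 18 hPa.
18^0.623 ≈ 6.054.
V ≈ 6.9 × 6.054 ≈ 41.8 kt.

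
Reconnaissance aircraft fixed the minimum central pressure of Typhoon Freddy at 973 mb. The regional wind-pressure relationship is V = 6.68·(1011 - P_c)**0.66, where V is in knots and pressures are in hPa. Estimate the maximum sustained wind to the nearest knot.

ΔP = 1011 − 973 = 38 mb.
38^0.66 ≈ 11.032.
V ≈ 6.68 × 11.032 ≈ 73.7 kt.

74 kt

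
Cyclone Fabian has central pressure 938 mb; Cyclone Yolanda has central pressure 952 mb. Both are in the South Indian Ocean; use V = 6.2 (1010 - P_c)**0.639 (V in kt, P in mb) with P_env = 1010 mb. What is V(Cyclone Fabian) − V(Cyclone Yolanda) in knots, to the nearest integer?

Cyclone Fabian: ΔP = 72; V ≈ 6.2 × 72^0.639 ≈ 95.33 kt.
Cyclone Yolanda: ΔP = 58; V ≈ 6.2 × 58^0.639 ≈ 83.03 kt.
Difference ≈ 95.33 − 83.03 = 12.30 → 12 kt.

12 kt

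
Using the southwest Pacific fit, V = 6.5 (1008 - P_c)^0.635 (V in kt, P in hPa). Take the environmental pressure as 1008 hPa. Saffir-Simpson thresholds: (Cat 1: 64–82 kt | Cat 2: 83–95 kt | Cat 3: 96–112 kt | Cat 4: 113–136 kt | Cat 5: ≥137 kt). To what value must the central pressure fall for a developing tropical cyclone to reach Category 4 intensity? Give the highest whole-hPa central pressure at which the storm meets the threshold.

Category 4 begins at V = 113 kt.
Required ΔP = (113/6.5)^(1/0.635) = 17.385^1.575 ≈ 89.75 hPa.
P_c ≤ 1008 − 89.75 = 918.25, so the highest integer P_c is 918 hPa.

918 hPa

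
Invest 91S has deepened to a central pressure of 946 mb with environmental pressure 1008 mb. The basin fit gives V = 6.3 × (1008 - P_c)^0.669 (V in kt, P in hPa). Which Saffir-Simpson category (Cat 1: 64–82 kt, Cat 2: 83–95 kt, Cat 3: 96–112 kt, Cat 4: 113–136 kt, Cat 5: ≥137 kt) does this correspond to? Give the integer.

ΔP = 1008 − 946 = 62 mb.
V ≈ 6.3 × 62^0.669 = 6.3 × 15.82 ≈ 100 kt.
100 kt falls in the Category 3 band.

3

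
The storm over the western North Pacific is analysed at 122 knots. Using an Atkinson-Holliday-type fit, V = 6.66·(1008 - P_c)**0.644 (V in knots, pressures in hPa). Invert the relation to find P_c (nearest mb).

917 mb

ΔP = (V / 6.66)^(1/0.644) = (122/6.66)^1.553.
122/6.66 = 18.318; 18.318^1.553 ≈ 91.41 mb.
P_c = 1008 − 91.41 = 916.59 ≈ 917 mb.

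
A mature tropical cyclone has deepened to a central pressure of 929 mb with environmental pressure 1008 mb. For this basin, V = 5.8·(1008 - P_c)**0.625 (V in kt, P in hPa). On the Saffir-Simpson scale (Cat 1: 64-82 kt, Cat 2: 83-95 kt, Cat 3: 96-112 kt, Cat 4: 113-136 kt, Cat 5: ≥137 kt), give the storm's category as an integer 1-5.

2

ΔP = 1008 − 929 = 79 mb.
V ≈ 5.8 × 79^0.625 = 5.8 × 15.35 ≈ 89 kt.
89 kt falls in the Category 2 band.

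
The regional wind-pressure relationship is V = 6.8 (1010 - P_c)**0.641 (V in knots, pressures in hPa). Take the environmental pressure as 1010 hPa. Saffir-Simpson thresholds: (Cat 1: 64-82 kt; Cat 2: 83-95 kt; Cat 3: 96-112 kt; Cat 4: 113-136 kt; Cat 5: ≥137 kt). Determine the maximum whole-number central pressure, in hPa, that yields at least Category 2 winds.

960 hPa

Category 2 begins at V = 83 kt.
Required ΔP = (83/6.8)^(1/0.641) = 12.206^1.560 ≈ 49.56 hPa.
P_c ≤ 1010 − 49.56 = 960.44, so the highest integer P_c is 960 hPa.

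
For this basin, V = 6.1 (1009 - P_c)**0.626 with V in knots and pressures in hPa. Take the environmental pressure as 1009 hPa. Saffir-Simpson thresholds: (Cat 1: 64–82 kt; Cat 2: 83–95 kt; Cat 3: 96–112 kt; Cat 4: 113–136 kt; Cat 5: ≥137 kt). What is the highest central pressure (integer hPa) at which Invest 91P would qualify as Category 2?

944 hPa

Category 2 begins at V = 83 kt.
Required ΔP = (83/6.1)^(1/0.626) = 13.607^1.597 ≈ 64.73 hPa.
P_c ≤ 1009 − 64.73 = 944.27, so the highest integer P_c is 944 hPa.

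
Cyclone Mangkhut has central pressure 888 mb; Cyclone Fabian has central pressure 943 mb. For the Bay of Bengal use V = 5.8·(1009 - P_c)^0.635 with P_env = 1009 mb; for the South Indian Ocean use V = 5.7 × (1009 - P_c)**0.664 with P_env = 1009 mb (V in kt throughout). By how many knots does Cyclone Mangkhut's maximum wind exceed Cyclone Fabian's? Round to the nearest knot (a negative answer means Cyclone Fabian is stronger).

Cyclone Mangkhut: ΔP = 121; V ≈ 5.8 × 121^0.635 ≈ 121.90 kt.
Cyclone Fabian: ΔP = 66; V ≈ 5.7 × 66^0.664 ≈ 92.06 kt.
Difference ≈ 121.90 − 92.06 = 29.84 → 30 kt.

30 kt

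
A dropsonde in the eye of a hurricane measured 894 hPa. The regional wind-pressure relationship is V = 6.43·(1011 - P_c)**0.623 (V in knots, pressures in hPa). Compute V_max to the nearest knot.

ΔP = 1011 − 894 = 117 hPa.
117^0.623 ≈ 19.430.
V ≈ 6.43 × 19.430 ≈ 124.9 kt.

125 kt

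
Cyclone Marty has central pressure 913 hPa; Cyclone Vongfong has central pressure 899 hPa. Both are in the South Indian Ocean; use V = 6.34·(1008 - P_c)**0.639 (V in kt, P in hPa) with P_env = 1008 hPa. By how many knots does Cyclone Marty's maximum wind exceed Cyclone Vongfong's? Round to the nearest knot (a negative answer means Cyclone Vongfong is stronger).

-11 kt

Cyclone Marty: ΔP = 95; V ≈ 6.34 × 95^0.639 ≈ 116.37 kt.
Cyclone Vongfong: ΔP = 109; V ≈ 6.34 × 109^0.639 ≈ 127.06 kt.
Difference ≈ 116.37 − 127.06 = -10.69 → -11 kt.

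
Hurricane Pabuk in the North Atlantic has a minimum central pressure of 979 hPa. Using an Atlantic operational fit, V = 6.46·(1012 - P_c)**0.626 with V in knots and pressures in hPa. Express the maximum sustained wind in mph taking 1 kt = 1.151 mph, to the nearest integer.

66 mph

ΔP = 1012 − 979 = 33 hPa.
V ≈ 6.46 × 33^0.626 = 6.46 × 8.925 ≈ 57.653 kt.
57.653 × 1.151 ≈ 66.36 mph → 66 mph.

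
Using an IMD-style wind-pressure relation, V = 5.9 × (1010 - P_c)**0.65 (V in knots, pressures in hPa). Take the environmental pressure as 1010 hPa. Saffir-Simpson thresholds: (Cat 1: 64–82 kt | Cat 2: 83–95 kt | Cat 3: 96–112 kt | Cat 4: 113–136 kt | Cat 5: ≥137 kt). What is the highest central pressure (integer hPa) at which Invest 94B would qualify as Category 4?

916 hPa

Category 4 begins at V = 113 kt.
Required ΔP = (113/5.9)^(1/0.65) = 19.153^1.538 ≈ 93.90 hPa.
P_c ≤ 1010 − 93.90 = 916.10, so the highest integer P_c is 916 hPa.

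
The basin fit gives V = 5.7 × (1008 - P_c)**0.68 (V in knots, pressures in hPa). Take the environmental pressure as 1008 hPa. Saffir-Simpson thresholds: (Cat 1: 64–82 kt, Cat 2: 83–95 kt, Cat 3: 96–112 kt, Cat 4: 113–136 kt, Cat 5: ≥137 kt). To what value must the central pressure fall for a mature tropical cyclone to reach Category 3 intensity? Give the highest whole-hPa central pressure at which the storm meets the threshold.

Category 3 begins at V = 96 kt.
Required ΔP = (96/5.7)^(1/0.68) = 16.842^1.471 ≈ 63.61 hPa.
P_c ≤ 1008 − 63.61 = 944.39, so the highest integer P_c is 944 hPa.

944 hPa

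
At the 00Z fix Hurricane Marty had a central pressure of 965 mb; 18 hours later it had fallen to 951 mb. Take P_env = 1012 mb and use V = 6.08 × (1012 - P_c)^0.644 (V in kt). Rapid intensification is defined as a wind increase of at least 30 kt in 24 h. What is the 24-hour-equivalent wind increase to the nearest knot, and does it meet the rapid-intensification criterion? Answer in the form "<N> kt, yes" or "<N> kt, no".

V₁: ΔP = 47, V ≈ 6.08 × 47^0.644 ≈ 72.57 kt.
V₂: ΔP = 61, V ≈ 6.08 × 61^0.644 ≈ 85.83 kt.
ΔV over 18 h = 13.26 kt → 24 h equivalent = 13.26 × 24/18 ≈ 17.68 kt.
18 kt < 30 kt ⇒ not rapid intensification.

18 kt, no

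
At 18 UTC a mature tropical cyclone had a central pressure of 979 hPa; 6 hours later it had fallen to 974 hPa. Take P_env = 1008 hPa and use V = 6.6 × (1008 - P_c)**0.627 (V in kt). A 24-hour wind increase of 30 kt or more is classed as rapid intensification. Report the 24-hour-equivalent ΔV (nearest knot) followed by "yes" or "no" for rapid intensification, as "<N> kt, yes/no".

23 kt, no

V₁: ΔP = 29, V ≈ 6.6 × 29^0.627 ≈ 54.51 kt.
V₂: ΔP = 34, V ≈ 6.6 × 34^0.627 ≈ 60.23 kt.
ΔV over 6 h = 5.72 kt → 24 h equivalent = 5.72 × 24/6 ≈ 22.88 kt.
23 kt < 30 kt ⇒ not rapid intensification.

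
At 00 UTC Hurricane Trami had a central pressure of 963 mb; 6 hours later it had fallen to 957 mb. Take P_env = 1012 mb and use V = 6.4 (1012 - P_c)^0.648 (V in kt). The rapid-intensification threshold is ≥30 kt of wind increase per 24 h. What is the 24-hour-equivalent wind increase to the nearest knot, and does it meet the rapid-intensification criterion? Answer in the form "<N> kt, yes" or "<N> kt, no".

25 kt, no

V₁: ΔP = 49, V ≈ 6.4 × 49^0.648 ≈ 79.69 kt.
V₂: ΔP = 55, V ≈ 6.4 × 55^0.648 ≈ 85.89 kt.
ΔV over 6 h = 6.20 kt → 24 h equivalent = 6.20 × 24/6 ≈ 24.80 kt.
25 kt < 30 kt ⇒ not rapid intensification.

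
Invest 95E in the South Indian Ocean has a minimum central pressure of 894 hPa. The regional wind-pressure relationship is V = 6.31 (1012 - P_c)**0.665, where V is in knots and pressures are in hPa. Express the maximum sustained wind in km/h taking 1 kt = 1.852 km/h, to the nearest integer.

ΔP = 1012 − 894 = 118 hPa.
V ≈ 6.31 × 118^0.665 = 6.31 × 23.867 ≈ 150.602 kt.
150.602 × 1.852 ≈ 278.92 km/h → 279 km/h.

279 km/h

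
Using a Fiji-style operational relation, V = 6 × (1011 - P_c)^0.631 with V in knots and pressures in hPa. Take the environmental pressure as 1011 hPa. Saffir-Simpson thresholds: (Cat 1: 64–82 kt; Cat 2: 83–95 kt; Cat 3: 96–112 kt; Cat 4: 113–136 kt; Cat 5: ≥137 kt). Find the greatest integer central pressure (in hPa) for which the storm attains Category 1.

968 hPa

Category 1 begins at V = 64 kt.
Required ΔP = (64/6)^(1/0.631) = 10.667^1.585 ≈ 42.58 hPa.
P_c ≤ 1011 − 42.58 = 968.42, so the highest integer P_c is 968 hPa.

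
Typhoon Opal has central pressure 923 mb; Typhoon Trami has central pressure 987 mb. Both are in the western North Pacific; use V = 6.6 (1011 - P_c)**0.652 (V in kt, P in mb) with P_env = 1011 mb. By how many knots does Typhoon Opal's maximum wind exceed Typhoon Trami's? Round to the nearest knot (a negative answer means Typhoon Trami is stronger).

70 kt

Typhoon Opal: ΔP = 88; V ≈ 6.6 × 88^0.652 ≈ 122.28 kt.
Typhoon Trami: ΔP = 24; V ≈ 6.6 × 24^0.652 ≈ 52.41 kt.
Difference ≈ 122.28 − 52.41 = 69.87 → 70 kt.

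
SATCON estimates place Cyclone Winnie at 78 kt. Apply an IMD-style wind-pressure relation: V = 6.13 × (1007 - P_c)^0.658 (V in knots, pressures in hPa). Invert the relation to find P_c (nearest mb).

ΔP = (V / 6.13)^(1/0.658) = (78/6.13)^1.520.
78/6.13 = 12.724; 12.724^1.520 ≈ 47.73 mb.
P_c = 1007 − 47.73 = 959.27 ≈ 959 mb.

959 mb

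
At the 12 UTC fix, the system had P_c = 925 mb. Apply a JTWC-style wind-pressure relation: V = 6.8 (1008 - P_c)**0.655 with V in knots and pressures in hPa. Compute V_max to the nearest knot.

123 kt

ΔP = 1008 − 925 = 83 mb.
83^0.655 ≈ 18.072.
V ≈ 6.8 × 18.072 ≈ 122.9 kt.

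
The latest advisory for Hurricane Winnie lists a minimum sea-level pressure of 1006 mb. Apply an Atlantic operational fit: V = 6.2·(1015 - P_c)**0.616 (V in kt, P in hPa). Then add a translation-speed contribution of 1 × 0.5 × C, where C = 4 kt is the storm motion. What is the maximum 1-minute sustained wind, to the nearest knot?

ΔP = 1015 − 1006 = 9 mb.
9^0.616 ≈ 3.871.
V ≈ 6.2 × 3.871 ≈ 24.0 kt.
Translation term: 1 × 0.5 × 4 = 2 kt.
Corrected V ≈ 26 kt → 26 kt.

26 kt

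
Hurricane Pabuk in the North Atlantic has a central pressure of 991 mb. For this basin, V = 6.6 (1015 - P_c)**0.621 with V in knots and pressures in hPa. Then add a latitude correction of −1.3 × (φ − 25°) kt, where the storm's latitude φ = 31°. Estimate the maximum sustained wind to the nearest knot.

40 kt

ΔP = 1015 − 991 = 24 mb.
24^0.621 ≈ 7.196.
V ≈ 6.6 × 7.196 ≈ 47.5 kt.
Latitude correction: −1.3 × (31 − 25) = -7.8 kt.
Corrected V ≈ 39.7 kt → 40 kt.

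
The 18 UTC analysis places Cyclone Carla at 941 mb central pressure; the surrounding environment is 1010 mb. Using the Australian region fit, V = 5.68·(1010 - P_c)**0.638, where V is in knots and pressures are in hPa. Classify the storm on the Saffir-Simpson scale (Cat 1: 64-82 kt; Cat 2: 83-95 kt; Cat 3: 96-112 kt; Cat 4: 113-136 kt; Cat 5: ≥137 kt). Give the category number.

ΔP = 1010 − 941 = 69 mb.
V ≈ 5.68 × 69^0.638 = 5.68 × 14.90 ≈ 85 kt.
85 kt falls in the Category 2 band.

2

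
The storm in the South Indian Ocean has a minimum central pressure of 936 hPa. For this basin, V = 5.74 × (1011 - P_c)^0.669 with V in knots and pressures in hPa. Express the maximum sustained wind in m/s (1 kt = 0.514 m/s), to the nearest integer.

53 m/s

ΔP = 1011 − 936 = 75 hPa.
V ≈ 5.74 × 75^0.669 = 5.74 × 17.965 ≈ 103.116 kt.
103.116 × 0.514 ≈ 53.00 m/s → 53 m/s.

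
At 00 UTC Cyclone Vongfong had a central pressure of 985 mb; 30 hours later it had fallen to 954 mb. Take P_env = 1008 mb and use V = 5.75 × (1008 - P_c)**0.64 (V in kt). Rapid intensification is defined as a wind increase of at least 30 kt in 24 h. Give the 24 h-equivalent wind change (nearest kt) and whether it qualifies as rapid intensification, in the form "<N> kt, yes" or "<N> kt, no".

V₁: ΔP = 23, V ≈ 5.75 × 23^0.64 ≈ 42.77 kt.
V₂: ΔP = 54, V ≈ 5.75 × 54^0.64 ≈ 73.86 kt.
ΔV over 30 h = 31.09 kt → 24 h equivalent = 31.09 × 24/30 ≈ 24.87 kt.
25 kt < 30 kt ⇒ not rapid intensification.

25 kt, no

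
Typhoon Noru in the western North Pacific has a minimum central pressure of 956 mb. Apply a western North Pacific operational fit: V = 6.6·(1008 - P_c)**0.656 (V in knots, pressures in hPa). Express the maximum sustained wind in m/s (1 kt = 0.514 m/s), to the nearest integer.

45 m/s

ΔP = 1008 − 956 = 52 mb.
V ≈ 6.6 × 52^0.656 = 6.6 × 13.357 ≈ 88.154 kt.
88.154 × 0.514 ≈ 45.31 m/s → 45 m/s.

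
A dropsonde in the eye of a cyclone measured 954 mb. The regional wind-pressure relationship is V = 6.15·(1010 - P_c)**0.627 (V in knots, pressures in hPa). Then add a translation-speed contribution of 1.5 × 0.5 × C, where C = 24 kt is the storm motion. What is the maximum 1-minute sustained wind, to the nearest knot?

ΔP = 1010 − 954 = 56 mb.
56^0.627 ≈ 12.477.
V ≈ 6.15 × 12.477 ≈ 76.7 kt.
Translation term: 1.5 × 0.5 × 24 = 18 kt.
Corrected V ≈ 94.7 kt → 95 kt.

95 kt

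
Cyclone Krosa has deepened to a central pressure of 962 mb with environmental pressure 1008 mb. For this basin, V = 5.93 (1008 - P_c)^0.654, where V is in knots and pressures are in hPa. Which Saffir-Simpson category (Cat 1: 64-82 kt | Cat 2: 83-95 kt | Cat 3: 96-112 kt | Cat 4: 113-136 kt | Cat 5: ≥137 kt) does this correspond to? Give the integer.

ΔP = 1008 − 962 = 46 mb.
V ≈ 5.93 × 46^0.654 = 5.93 × 12.23 ≈ 73 kt.
73 kt falls in the Category 1 band.

1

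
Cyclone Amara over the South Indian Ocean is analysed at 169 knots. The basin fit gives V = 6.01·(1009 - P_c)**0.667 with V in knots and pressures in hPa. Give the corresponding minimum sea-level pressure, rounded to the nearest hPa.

ΔP = (V / 6.01)^(1/0.667) = (169/6.01)^1.499.
169/6.01 = 28.120; 28.120^1.499 ≈ 148.74 hPa.
P_c = 1009 − 148.74 = 860.26 ≈ 860 hPa.

860 hPa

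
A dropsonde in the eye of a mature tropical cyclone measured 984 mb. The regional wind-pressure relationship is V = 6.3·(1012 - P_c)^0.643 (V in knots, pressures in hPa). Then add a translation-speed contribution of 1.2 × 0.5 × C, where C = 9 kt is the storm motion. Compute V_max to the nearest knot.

59 kt

ΔP = 1012 − 984 = 28 mb.
28^0.643 ≈ 8.522.
V ≈ 6.3 × 8.522 ≈ 53.7 kt.
Translation term: 1.2 × 0.5 × 9 = 5.4 kt.
Corrected V ≈ 59.1 kt → 59 kt.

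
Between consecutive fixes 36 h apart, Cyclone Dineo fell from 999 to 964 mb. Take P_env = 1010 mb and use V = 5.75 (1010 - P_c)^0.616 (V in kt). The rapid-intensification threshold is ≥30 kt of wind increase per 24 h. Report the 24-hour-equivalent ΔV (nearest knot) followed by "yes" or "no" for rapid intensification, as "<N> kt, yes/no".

V₁: ΔP = 11, V ≈ 5.75 × 11^0.616 ≈ 25.19 kt.
V₂: ΔP = 46, V ≈ 5.75 × 46^0.616 ≈ 60.80 kt.
ΔV over 36 h = 35.61 kt → 24 h equivalent = 35.61 × 24/36 ≈ 23.74 kt.
24 kt < 30 kt ⇒ not rapid intensification.

24 kt, no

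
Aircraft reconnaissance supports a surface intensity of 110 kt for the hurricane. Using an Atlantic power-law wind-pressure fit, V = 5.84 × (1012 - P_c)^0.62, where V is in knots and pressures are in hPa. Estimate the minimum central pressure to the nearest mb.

ΔP = (V / 5.84)^(1/0.62) = (110/5.84)^1.613.
110/5.84 = 18.836; 18.836^1.613 ≈ 113.87 mb.
P_c = 1012 − 113.87 = 898.13 ≈ 898 mb.

898 mb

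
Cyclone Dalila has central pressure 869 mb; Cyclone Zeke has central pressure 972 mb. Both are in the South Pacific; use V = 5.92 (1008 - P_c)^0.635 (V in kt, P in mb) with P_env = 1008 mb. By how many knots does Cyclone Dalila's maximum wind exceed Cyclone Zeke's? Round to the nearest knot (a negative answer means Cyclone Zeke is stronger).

78 kt

Cyclone Dalila: ΔP = 139; V ≈ 5.92 × 139^0.635 ≈ 135.87 kt.
Cyclone Zeke: ΔP = 36; V ≈ 5.92 × 36^0.635 ≈ 57.62 kt.
Difference ≈ 135.87 − 57.62 = 78.25 → 78 kt.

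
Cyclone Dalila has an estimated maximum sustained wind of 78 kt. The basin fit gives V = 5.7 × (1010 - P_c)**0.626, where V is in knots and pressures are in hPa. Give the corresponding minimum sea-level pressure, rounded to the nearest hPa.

945 hPa

ΔP = (V / 5.7)^(1/0.626) = (78/5.7)^1.597.
78/5.7 = 13.684; 13.684^1.597 ≈ 65.32 hPa.
P_c = 1010 − 65.32 = 944.68 ≈ 945 hPa.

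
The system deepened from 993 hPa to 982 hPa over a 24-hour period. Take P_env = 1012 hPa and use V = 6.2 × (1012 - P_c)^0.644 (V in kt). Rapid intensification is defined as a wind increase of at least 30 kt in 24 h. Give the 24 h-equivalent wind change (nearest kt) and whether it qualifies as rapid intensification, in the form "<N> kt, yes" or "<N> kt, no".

V₁: ΔP = 19, V ≈ 6.2 × 19^0.644 ≈ 41.30 kt.
V₂: ΔP = 30, V ≈ 6.2 × 30^0.644 ≈ 55.42 kt.
ΔV over 24 h = 14.12 kt → 24 h equivalent = 14.12 × 24/24 ≈ 14.12 kt.
14 kt < 30 kt ⇒ not rapid intensification.

14 kt, no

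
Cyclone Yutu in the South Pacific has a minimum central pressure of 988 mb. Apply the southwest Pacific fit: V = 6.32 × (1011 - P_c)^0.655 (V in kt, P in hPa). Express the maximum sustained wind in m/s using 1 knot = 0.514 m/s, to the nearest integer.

ΔP = 1011 − 988 = 23 mb.
V ≈ 6.32 × 23^0.655 = 6.32 × 7.797 ≈ 49.278 kt.
49.278 × 0.514 ≈ 25.33 m/s → 25 m/s.

25 m/s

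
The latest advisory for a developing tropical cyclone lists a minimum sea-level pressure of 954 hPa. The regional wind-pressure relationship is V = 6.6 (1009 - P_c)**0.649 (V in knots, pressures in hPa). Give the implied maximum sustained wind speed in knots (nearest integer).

89 kt

ΔP = 1009 − 954 = 55 hPa.
55^0.649 ≈ 13.474.
V ≈ 6.6 × 13.474 ≈ 88.9 kt.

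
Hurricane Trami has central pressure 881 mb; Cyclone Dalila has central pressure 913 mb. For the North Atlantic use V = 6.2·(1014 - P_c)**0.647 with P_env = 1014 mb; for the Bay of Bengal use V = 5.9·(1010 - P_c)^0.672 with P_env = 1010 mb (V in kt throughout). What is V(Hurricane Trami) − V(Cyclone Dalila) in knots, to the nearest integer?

Hurricane Trami: ΔP = 133; V ≈ 6.2 × 133^0.647 ≈ 146.73 kt.
Cyclone Dalila: ΔP = 97; V ≈ 5.9 × 97^0.672 ≈ 127.63 kt.
Difference ≈ 146.73 − 127.63 = 19.10 → 19 kt.

19 kt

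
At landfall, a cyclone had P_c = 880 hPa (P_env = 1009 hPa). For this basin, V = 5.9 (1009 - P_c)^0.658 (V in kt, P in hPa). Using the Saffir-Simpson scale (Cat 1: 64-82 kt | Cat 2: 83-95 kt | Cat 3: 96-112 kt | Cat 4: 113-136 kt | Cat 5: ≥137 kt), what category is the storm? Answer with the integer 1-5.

5

ΔP = 1009 − 880 = 129 hPa.
V ≈ 5.9 × 129^0.658 = 5.9 × 24.48 ≈ 144 kt.
144 kt falls in the Category 5 band.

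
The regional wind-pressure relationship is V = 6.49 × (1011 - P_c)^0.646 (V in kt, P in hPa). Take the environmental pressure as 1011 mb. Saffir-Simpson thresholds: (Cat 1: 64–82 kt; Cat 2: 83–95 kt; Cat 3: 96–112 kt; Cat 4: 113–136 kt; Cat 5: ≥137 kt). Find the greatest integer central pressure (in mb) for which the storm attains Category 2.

Category 2 begins at V = 83 kt.
Required ΔP = (83/6.49)^(1/0.646) = 12.789^1.548 ≈ 51.68 mb.
P_c ≤ 1011 − 51.68 = 959.32, so the highest integer P_c is 959 mb.

959 mb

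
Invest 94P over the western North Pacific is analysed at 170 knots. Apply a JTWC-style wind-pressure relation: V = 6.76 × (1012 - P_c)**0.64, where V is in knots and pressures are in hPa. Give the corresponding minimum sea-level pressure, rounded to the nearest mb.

858 mb

ΔP = (V / 6.76)^(1/0.64) = (170/6.76)^1.562.
170/6.76 = 25.148; 25.148^1.562 ≈ 154.27 mb.
P_c = 1012 − 154.27 = 857.73 ≈ 858 mb.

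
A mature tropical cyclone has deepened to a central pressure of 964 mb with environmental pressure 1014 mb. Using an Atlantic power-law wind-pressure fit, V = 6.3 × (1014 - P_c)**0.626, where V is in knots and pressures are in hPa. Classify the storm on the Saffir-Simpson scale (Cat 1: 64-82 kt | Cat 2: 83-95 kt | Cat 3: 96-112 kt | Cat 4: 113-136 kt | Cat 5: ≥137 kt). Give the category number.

ΔP = 1014 − 964 = 50 mb.
V ≈ 6.3 × 50^0.626 = 6.3 × 11.58 ≈ 73 kt.
73 kt falls in the Category 1 band.

1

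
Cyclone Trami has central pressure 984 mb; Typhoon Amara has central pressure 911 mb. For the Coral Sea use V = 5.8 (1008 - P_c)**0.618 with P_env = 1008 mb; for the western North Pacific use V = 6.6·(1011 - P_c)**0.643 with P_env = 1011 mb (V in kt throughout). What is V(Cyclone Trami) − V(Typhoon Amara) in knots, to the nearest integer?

Cyclone Trami: ΔP = 24; V ≈ 5.8 × 24^0.618 ≈ 41.34 kt.
Typhoon Amara: ΔP = 100; V ≈ 6.6 × 100^0.643 ≈ 127.51 kt.
Difference ≈ 41.34 − 127.51 = -86.17 → -86 kt.

-86 kt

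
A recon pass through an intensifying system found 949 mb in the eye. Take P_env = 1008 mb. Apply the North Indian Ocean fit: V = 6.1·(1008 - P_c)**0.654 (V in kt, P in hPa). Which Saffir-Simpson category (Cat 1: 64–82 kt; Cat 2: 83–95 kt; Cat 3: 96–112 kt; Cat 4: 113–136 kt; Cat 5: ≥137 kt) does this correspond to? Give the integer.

2

ΔP = 1008 − 949 = 59 mb.
V ≈ 6.1 × 59^0.654 = 6.1 × 14.39 ≈ 88 kt.
88 kt falls in the Category 2 band.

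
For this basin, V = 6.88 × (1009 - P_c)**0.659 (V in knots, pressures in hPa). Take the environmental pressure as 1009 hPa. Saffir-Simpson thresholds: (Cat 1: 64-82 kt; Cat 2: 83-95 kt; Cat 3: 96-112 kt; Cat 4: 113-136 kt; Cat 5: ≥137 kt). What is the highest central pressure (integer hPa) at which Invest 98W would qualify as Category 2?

965 hPa

Category 2 begins at V = 83 kt.
Required ΔP = (83/6.88)^(1/0.659) = 12.064^1.517 ≈ 43.76 hPa.
P_c ≤ 1009 − 43.76 = 965.24, so the highest integer P_c is 965 hPa.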